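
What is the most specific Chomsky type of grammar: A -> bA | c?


Right-linear: every RHS is a terminal or a terminal followed by one nonterminal
Classification: Type 3 (Regular)


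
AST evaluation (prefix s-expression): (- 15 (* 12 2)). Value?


Evaluate inner: (* 12 2) = 24
Evaluate root: (- 15 24) = -9
Result: -9


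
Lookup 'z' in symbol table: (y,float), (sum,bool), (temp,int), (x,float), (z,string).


Lookup 'z' → type string


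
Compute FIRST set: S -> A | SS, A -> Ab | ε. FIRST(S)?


Per alternative of S: FIRST(A) = {b, ε}; FIRST(SS) = {b, ε}
FIRST(S) = {b, ε}


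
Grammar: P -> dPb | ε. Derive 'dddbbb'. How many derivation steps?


Derivation: P => dPb => ddPbb => dddPbbb => dddbbb
Steps: 4


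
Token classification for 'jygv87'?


Pattern: letter/underscore followed by alphanumerics, not a keyword
Type: IDENTIFIER


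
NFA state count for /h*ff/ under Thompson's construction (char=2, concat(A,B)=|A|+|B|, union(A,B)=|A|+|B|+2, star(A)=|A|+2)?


Syntax tree has 3 char leaf(s), 0 union(s), 1 star(s)
chars contribute 3×2 = 6; each union adds +2; each star adds +2
Total: 6 + 0 + 2 = 8 states


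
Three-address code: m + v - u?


Break into single-operator statements:
t1 = m + v
t2 = t1 - u


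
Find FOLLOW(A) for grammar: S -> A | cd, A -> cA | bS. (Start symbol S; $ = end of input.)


$ ∈ FOLLOW(S). For each A -> αBβ: add FIRST(β)\{ε} to FOLLOW(B); if β nullable, add FOLLOW(A).
FOLLOW(A) = {$}


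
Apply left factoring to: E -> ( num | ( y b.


Common prefix: '('
Factored: E -> ( E', E' -> num | y b


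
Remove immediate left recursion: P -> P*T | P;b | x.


Left-recursive alternatives: P*T, P;b; non-recursive: x
Introduce P': P -> xP', P' -> *TP' | ;bP' | ε


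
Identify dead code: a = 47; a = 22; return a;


first assignment to a is overwritten before any read
Dead: 'a = 47'


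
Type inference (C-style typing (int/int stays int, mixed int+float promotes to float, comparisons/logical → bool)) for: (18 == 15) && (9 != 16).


Operand types: bool && bool
Rule: logical operators take bool operands and yield bool
Result type: bool


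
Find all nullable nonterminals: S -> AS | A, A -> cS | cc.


A nonterminal is nullable iff some alternative derives ε (directly, or every symbol in it is nullable)
Nullable: {}


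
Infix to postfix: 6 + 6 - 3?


Left to right (same or higher precedence on left)
Postfix: 6 6 + 3 -


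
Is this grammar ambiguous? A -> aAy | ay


balanced a^n…y^n: each string has a unique parse
Unambiguous


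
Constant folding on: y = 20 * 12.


20 * 12 = 240 at compile time
Optimized: y = 240


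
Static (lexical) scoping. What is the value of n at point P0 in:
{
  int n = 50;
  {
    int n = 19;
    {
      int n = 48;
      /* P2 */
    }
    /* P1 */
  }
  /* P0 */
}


n declared in the same block as P0
n = 50


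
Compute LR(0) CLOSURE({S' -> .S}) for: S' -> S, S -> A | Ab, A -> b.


Start: S' -> .S
For each item with dot before a nonterminal B, add B -> .γ for every B-production
Closure: [S' -> .S, S -> .A, S -> .Ab, A -> .b]


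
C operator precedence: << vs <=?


'<<' is shift (level 8); '<=' is relational (level 7)
Higher level binds tighter
'<<' has higher precedence than '<='


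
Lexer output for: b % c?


Scan left to right, longest-match per lexeme
Tokens: ID(b), OP(%), ID(c)


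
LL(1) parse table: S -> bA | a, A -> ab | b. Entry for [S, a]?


For [S, a]: 'a' ∈ FIRST(a)
Entry: S -> a


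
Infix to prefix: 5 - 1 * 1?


'*' binds tighter: tree is (- 5 (* 1 1))
Prefix: - 5 * 1 1


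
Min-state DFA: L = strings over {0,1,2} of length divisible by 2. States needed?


Track length mod 2: states 0..1, accept at 0
Minimal DFA: 2 states


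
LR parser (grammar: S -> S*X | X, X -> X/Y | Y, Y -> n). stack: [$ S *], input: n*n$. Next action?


no handle ('S*' is not any RHS); shift 'n'
Action: shift


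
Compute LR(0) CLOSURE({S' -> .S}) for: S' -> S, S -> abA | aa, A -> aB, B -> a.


Start: S' -> .S
For each item with dot before a nonterminal B, add B -> .γ for every B-production
Closure: [S' -> .S, S -> .abA, S -> .aa]


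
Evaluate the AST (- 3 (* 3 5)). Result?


Evaluate inner: (* 3 5) = 15
Evaluate root: (- 3 15) = -12
Result: -12


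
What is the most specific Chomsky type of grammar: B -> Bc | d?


Left-linear: every RHS is a terminal or one nonterminal followed by a terminal
Classification: Type 3 (Regular)


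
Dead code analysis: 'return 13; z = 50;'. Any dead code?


statement follows a return and is unreachable
Dead: 'z = 50'


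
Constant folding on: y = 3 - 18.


3 - 18 = -15 at compile time
Optimized: y = -15


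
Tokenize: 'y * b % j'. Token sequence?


Scan left to right, longest-match per lexeme
Tokens: ID(y), OP(*), ID(b), OP(%), ID(j)


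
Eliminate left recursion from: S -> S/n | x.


Left-recursive alternatives: S/n; non-recursive: x
Introduce S': S -> xS', S' -> /nS' | ε


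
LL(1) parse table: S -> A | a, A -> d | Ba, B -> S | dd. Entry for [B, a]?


For [B, a]: 'a' ∈ FIRST(S)
Entry: B -> S


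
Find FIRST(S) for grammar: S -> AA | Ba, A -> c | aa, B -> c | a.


Per alternative of S: FIRST(AA) = {a, c}; FIRST(Ba) = {a, c}
FIRST(S) = {a, c}


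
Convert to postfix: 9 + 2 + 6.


Left to right (same or higher precedence on left)
Postfix: 9 2 + 6 +


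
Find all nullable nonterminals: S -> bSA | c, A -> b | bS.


A nonterminal is nullable iff some alternative derives ε (directly, or every symbol in it is nullable)
Nullable: {}


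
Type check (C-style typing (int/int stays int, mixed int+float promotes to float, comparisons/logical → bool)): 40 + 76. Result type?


Operand types: int + int
Rule: mixed int/float promotes to float; int/int stays int
Result type: int


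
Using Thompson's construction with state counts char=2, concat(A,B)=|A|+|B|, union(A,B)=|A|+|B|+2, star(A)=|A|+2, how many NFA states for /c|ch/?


Syntax tree has 3 char leaf(s), 1 union(s), 0 star(s)
chars contribute 3×2 = 6; each union adds +2; each star adds +2
Total: 6 + 2 + 0 = 8 states


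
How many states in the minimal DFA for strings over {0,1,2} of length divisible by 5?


Track length mod 5: states 0..4, accept at 0
Minimal DFA: 5 states


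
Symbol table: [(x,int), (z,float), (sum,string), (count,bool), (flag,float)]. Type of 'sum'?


Lookup 'sum' → type string


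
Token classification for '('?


Pattern: delimiter/punctuation
Type: PUNCTUATION


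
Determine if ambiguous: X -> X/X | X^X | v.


'v/v^v' has two parse trees (no precedence encoded between / and ^)
Ambiguous


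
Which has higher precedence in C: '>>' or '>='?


'>>' is shift (level 8); '>=' is relational (level 7)
Higher level binds tighter
'>>' has higher precedence than '>='


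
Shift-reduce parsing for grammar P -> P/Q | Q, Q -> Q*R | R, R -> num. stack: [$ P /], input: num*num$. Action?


no handle ('P/' is not any RHS); shift 'num'
Action: shift


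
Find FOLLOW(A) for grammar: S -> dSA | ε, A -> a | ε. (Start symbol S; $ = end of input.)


$ ∈ FOLLOW(S). For each A -> αBβ: add FIRST(β)\{ε} to FOLLOW(B); if β nullable, add FOLLOW(A).
FOLLOW(A) = {$, a}


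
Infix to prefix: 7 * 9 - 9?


left-to-right (same/higher precedence on left): tree is (- (* 7 9) 9)
Prefix: - * 7 9 9


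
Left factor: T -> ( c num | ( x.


Common prefix: '('
Factored: T -> ( T', T' -> c num | x


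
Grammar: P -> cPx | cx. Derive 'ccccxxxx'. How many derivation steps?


Derivation: P => cPx => ccPxx => cccPxxx => ccccxxxx
Steps: 4


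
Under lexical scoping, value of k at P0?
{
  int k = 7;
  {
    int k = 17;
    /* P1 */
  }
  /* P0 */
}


k declared in the same block as P0
k = 7


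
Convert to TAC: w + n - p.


Break into single-operator statements:
t1 = w + n
t2 = t1 - p


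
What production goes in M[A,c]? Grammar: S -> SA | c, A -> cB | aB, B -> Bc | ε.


For [A, c]: 'c' ∈ FIRST(cB)
Entry: A -> cB


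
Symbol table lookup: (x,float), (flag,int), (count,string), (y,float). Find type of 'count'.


Lookup 'count' → type string


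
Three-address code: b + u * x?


Break into single-operator statements:
t1 = u * x
t2 = b + t1


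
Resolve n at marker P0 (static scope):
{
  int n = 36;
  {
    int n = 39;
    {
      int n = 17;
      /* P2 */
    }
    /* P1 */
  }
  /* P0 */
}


n declared in the same block as P0
n = 36


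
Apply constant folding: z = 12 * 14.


12 * 14 = 168 at compile time
Optimized: z = 168


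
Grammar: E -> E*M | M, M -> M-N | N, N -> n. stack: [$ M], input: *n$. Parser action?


lookahead ∉ {-} so M won't extend; reduce E -> M
Action: reduce (E -> M)


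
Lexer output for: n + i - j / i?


Scan left to right, longest-match per lexeme
Tokens: ID(n), OP(+), ID(i), OP(-), ID(j), OP(/), ID(i)


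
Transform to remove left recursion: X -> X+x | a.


Left-recursive alternatives: X+x; non-recursive: a
Introduce X': X -> aX', X' -> +xX' | ε


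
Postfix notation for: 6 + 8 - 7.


Left to right (same or higher precedence on left)
Postfix: 6 8 + 7 -


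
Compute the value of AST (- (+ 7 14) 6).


Evaluate inner: (+ 7 14) = 21
Evaluate root: (- 21 6) = 15
Result: 15


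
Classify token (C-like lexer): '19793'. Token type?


Pattern: digits only
Type: INTEGER_LITERAL


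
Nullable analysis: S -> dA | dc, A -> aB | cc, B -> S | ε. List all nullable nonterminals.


A nonterminal is nullable iff some alternative derives ε (directly, or every symbol in it is nullable)
Nullable: {B}


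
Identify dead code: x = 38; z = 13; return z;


x is assigned but never read
Dead: 'x = 38'


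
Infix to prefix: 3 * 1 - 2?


left-to-right (same/higher precedence on left): tree is (- (* 3 1) 2)
Prefix: - * 3 1 2


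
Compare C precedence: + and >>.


'+' is additive (level 9); '>>' is shift (level 8)
Higher level binds tighter
'+' has higher precedence than '>>'


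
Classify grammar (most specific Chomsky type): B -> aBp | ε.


Single nonterminal LHS, but a^n p^n is not regular
Classification: Type 2 (Context-Free)


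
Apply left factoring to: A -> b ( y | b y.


Common prefix: 'b'
Factored: A -> b A', A' -> ( y | y


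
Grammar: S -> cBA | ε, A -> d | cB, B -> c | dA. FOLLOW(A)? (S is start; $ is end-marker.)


$ ∈ FOLLOW(S). For each A -> αBβ: add FIRST(β)\{ε} to FOLLOW(B); if β nullable, add FOLLOW(A).
FOLLOW(A) = {$, c, d}


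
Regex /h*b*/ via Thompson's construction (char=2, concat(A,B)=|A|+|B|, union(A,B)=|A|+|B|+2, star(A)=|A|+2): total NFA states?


Syntax tree has 2 char leaf(s), 0 union(s), 2 star(s)
chars contribute 2×2 = 4; each union adds +2; each star adds +2
Total: 4 + 0 + 4 = 8 states


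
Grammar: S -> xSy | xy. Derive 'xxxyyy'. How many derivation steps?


Derivation: S => xSy => xxSyy => xxxyyy
Steps: 3


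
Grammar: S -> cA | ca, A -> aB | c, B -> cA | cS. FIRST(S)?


Per alternative of S: FIRST(cA) = {c}; FIRST(ca) = {c}
FIRST(S) = {c}


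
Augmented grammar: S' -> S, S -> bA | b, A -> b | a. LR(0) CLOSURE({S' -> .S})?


Start: S' -> .S
For each item with dot before a nonterminal B, add B -> .γ for every B-production
Closure: [S' -> .S, S -> .bA, S -> .b]


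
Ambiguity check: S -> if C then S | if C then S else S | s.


dangling else: 'if C then if C then s else s' parses two ways
Ambiguous


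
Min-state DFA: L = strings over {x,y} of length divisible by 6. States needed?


Track length mod 6: states 0..5, accept at 0
Minimal DFA: 6 states


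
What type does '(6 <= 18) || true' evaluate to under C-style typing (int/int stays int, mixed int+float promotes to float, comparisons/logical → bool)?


Operand types: bool || bool
Rule: logical operators take bool operands and yield bool
Result type: bool


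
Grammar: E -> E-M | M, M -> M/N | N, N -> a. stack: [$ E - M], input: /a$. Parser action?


'/' can extend M; shift to build M -> M/N
Action: shift


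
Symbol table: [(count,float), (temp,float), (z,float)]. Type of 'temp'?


Lookup 'temp' → type float


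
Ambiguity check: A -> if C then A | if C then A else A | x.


dangling else: 'if C then if C then x else x' parses two ways
Ambiguous


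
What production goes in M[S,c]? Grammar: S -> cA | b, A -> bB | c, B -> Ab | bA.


For [S, c]: 'c' ∈ FIRST(cA)
Entry: S -> cA


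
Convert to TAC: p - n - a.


Break into single-operator statements:
t1 = p - n
t2 = t1 - a


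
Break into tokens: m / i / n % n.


Scan left to right, longest-match per lexeme
Tokens: ID(m), OP(/), ID(i), OP(/), ID(n), OP(%), ID(n)


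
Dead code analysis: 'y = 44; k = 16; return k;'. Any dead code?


y is assigned but never read
Dead: 'y = 44'


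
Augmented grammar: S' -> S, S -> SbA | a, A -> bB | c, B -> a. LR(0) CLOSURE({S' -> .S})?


Start: S' -> .S
For each item with dot before a nonterminal B, add B -> .γ for every B-production
Closure: [S' -> .S, S -> .SbA, S -> .a]


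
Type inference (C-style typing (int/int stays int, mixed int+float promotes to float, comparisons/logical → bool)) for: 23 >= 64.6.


Operand types: int >= float
Rule: comparison yields bool
Result type: bool


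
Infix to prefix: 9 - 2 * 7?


'*' binds tighter: tree is (- 9 (* 2 7))
Prefix: - 9 * 2 7


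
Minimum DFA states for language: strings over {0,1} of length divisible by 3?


Track length mod 3: states 0..2, accept at 0
Minimal DFA: 3 states


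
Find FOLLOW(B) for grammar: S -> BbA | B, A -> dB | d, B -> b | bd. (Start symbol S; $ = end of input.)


$ ∈ FOLLOW(S). For each A -> αBβ: add FIRST(β)\{ε} to FOLLOW(B); if β nullable, add FOLLOW(A).
FOLLOW(B) = {$, b}


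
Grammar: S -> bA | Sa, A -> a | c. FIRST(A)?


Per alternative of A: FIRST(a) = {a}; FIRST(c) = {c}
FIRST(A) = {a, c}


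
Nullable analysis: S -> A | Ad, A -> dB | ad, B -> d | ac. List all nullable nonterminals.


A nonterminal is nullable iff some alternative derives ε (directly, or every symbol in it is nullable)
Nullable: {}


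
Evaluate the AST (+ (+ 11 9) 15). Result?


Evaluate inner: (+ 11 9) = 20
Evaluate root: (+ 20 15) = 35
Result: 35


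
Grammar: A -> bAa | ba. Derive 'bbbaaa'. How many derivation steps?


Derivation: A => bAa => bbAaa => bbbaaa
Steps: 3


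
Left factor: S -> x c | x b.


Common prefix: 'x'
Factored: S -> x S', S' -> c | b


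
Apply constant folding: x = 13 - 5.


13 - 5 = 8 at compile time
Optimized: x = 8


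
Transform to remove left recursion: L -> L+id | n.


Left-recursive alternatives: L+id; non-recursive: n
Introduce L': L -> nL', L' -> +idL' | ε


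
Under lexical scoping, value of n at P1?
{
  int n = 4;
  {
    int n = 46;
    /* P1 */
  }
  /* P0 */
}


n declared in the same block as P1
n = 46


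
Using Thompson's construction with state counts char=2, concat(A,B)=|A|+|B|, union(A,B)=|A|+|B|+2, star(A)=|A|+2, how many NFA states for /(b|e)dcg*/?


Syntax tree has 5 char leaf(s), 1 union(s), 1 star(s)
chars contribute 5×2 = 10; each union adds +2; each star adds +2
Total: 10 + 2 + 2 = 14 states


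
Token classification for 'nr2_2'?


Pattern: letter/underscore followed by alphanumerics, not a keyword
Type: IDENTIFIER


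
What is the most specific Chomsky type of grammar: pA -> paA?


LHS has context (more than one symbol) and |LHS| ≤ |RHS|
Classification: Type 1 (Context-Sensitive)


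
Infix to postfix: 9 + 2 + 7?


Left to right (same or higher precedence on left)
Postfix: 9 2 + 7 +


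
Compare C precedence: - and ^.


'-' is additive (level 9); '^' is bitwise XOR (level 4)
Higher level binds tighter
'-' has higher precedence than '^'


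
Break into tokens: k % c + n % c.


Scan left to right, longest-match per lexeme
Tokens: ID(k), OP(%), ID(c), OP(+), ID(n), OP(%), ID(c)


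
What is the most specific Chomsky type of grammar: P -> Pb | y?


Left-linear: every RHS is a terminal or one nonterminal followed by a terminal
Classification: Type 3 (Regular)


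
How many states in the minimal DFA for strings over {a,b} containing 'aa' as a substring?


KMP-style automaton: 2 progress states + 1 absorbing accept = 3
Minimal DFA: 3 states


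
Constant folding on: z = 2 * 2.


2 * 2 = 4 at compile time
Optimized: z = 4


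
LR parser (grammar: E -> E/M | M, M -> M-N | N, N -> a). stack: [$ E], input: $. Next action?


start symbol E on stack, input exhausted
Action: accept


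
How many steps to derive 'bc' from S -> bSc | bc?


Derivation: S => bc
Steps: 1


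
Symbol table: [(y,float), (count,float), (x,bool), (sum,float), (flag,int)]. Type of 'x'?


Lookup 'x' → type bool


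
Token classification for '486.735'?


Pattern: digits with a decimal point
Type: FLOAT_LITERAL


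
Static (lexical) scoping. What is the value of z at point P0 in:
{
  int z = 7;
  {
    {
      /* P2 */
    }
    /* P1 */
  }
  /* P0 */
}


z declared in the same block as P0
z = 7


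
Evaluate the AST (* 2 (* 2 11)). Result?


Evaluate inner: (* 2 11) = 22
Evaluate root: (* 2 22) = 44
Result: 44


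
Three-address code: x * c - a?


Break into single-operator statements:
t1 = x * c
t2 = t1 - a


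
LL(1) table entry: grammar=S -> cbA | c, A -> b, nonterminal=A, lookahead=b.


For [A, b]: 'b' ∈ FIRST(b)
Entry: A -> b


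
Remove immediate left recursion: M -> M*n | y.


Left-recursive alternatives: M*n; non-recursive: y
Introduce M': M -> yM', M' -> *nM' | ε


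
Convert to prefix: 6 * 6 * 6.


left-to-right (same/higher precedence on left): tree is (* (* 6 6) 6)
Prefix: * * 6 6 6


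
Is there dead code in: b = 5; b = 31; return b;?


first assignment to b is overwritten before any read
Dead: 'b = 5'


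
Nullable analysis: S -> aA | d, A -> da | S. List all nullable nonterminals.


A nonterminal is nullable iff some alternative derives ε (directly, or every symbol in it is nullable)
Nullable: {}


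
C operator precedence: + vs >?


'+' is additive (level 9); '>' is relational (level 7)
Higher level binds tighter
'+' has higher precedence than '>'


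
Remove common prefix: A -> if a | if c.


Common prefix: 'if'
Factored: A -> if A', A' -> a | c


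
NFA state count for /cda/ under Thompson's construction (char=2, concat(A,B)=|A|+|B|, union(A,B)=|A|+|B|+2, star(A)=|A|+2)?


Syntax tree has 3 char leaf(s), 0 union(s), 0 star(s)
chars contribute 3×2 = 6; each union adds +2; each star adds +2
Total: 6 + 0 + 0 = 6 states


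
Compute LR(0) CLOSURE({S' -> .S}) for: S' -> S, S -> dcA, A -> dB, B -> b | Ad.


Start: S' -> .S
For each item with dot before a nonterminal B, add B -> .γ for every B-production
Closure: [S' -> .S, S -> .dcA]


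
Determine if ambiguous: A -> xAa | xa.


balanced x^n…a^n: each string has a unique parse
Unambiguous


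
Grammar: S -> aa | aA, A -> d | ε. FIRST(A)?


Per alternative of A: FIRST(d) = {d}; FIRST(ε) = {ε}
FIRST(A) = {d, ε}


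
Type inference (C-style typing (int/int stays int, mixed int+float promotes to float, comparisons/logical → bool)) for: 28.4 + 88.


Operand types: float + int
Rule: mixed int/float promotes to float; int/int stays int
Result type: float


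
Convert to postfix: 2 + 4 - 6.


Left to right (same or higher precedence on left)
Postfix: 2 4 + 6 -


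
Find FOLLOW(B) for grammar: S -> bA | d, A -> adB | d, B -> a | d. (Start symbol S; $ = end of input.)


$ ∈ FOLLOW(S). For each A -> αBβ: add FIRST(β)\{ε} to FOLLOW(B); if β nullable, add FOLLOW(A).
FOLLOW(B) = {$}


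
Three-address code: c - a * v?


Break into single-operator statements:
t1 = a * v
t2 = c - t1


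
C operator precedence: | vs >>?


'>>' is shift (level 8); '|' is bitwise OR (level 3)
Higher level binds tighter
'>>' has higher precedence than '|'


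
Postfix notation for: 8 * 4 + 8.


Left to right (same or higher precedence on left)
Postfix: 8 4 * 8 +


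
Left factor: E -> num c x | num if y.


Common prefix: 'num'
Factored: E -> num E', E' -> c x | if y


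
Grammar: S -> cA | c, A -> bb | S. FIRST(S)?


Per alternative of S: FIRST(cA) = {c}; FIRST(c) = {c}
FIRST(S) = {c}


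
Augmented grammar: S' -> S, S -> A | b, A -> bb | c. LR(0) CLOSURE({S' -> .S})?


Start: S' -> .S
For each item with dot before a nonterminal B, add B -> .γ for every B-production
Closure: [S' -> .S, S -> .A, S -> .b, A -> .bb, A -> .c]


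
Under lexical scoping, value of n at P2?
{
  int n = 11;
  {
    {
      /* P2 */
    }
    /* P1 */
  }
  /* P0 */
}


P2's block does not declare n; resolves to the enclosing declaration at depth 0
n = 11


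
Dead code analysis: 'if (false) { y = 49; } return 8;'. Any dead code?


condition is constant false, so the whole block is unreachable
Dead: 'if (false) { y = 49; }'


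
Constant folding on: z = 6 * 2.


6 * 2 = 12 at compile time
Optimized: z = 12


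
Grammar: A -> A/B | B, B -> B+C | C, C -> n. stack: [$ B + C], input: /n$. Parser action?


handle 'B+C' on top
Action: reduce (B -> B+C)


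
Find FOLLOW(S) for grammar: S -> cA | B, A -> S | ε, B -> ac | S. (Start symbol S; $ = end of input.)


$ ∈ FOLLOW(S). For each A -> αBβ: add FIRST(β)\{ε} to FOLLOW(B); if β nullable, add FOLLOW(A).
FOLLOW(S) = {$}


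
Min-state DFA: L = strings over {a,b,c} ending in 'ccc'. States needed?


Track the longest suffix of input matching a prefix of 'ccc': 4 classes (prefixes of length 0..3)
Minimal DFA: 4 states


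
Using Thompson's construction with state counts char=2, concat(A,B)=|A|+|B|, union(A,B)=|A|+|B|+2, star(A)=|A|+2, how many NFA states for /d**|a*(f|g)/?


Syntax tree has 4 char leaf(s), 2 union(s), 3 star(s)
chars contribute 4×2 = 8; each union adds +2; each star adds +2
Total: 8 + 4 + 6 = 18 states


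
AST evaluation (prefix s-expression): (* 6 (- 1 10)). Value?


Evaluate inner: (- 1 10) = -9
Evaluate root: (* 6 -9) = -54
Result: -54


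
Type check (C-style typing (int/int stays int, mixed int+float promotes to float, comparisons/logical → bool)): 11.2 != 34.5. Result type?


Operand types: float != float
Rule: comparison yields bool
Result type: bool


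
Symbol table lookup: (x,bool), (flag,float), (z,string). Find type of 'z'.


Lookup 'z' → type string


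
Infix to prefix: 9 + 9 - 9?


left-to-right (same/higher precedence on left): tree is (- (+ 9 9) 9)
Prefix: - + 9 9 9


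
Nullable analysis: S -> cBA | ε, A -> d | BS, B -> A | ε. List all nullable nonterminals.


A nonterminal is nullable iff some alternative derives ε (directly, or every symbol in it is nullable)
Nullable: {A, B, S}


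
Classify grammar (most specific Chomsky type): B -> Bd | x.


Left-linear: every RHS is a terminal or one nonterminal followed by a terminal
Classification: Type 3 (Regular)


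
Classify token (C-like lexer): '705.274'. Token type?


Pattern: digits with a decimal point
Type: FLOAT_LITERAL


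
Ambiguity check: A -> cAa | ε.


balanced c^n…a^n: each string has a unique parse
Unambiguous


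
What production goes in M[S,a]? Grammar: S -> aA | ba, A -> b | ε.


For [S, a]: 'a' ∈ FIRST(aA)
Entry: S -> aA


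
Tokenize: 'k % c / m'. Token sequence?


Scan left to right, longest-match per lexeme
Tokens: ID(k), OP(%), ID(c), OP(/), ID(m)


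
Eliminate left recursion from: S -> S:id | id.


Left-recursive alternatives: S:id; non-recursive: id
Introduce S': S -> idS', S' -> :idS' | ε


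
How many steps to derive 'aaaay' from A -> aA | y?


Derivation: A => aA => aaA => aaaA => aaaaA => aaaay
Steps: 5


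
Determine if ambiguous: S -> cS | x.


right-linear, alternatives start with distinct terminals 'c' vs 'x': unique leftmost derivation
Unambiguous


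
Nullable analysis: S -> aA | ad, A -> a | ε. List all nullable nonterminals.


A nonterminal is nullable iff some alternative derives ε (directly, or every symbol in it is nullable)
Nullable: {A}


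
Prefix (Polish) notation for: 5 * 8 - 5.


left-to-right (same/higher precedence on left): tree is (- (* 5 8) 5)
Prefix: - * 5 8 5


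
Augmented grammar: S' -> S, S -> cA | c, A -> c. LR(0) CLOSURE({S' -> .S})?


Start: S' -> .S
For each item with dot before a nonterminal B, add B -> .γ for every B-production
Closure: [S' -> .S, S -> .cA, S -> .c]


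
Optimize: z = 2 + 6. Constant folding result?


2 + 6 = 8 at compile time
Optimized: z = 8


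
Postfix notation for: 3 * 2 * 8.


Left to right (same or higher precedence on left)
Postfix: 3 2 * 8 *


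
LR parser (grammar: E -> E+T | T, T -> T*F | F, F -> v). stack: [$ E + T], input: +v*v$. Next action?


handle 'E+T' on top; lookahead ∈ FOLLOW(E) = {+, $}
Action: reduce (E -> E+T)


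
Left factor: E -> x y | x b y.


Common prefix: 'x'
Factored: E -> x E', E' -> y | b y


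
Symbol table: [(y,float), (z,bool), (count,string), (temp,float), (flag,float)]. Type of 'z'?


Lookup 'z' → type bool


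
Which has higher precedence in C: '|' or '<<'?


'<<' is shift (level 8); '|' is bitwise OR (level 3)
Higher level binds tighter
'<<' has higher precedence than '|'


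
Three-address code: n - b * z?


Break into single-operator statements:
t1 = b * z
t2 = n - t1


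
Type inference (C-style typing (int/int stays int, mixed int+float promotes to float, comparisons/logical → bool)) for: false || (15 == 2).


Operand types: bool || bool
Rule: logical operators take bool operands and yield bool
Result type: bool


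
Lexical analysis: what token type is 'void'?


Pattern: reserved word
Type: KEYWORD


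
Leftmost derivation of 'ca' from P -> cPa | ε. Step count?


Derivation: P => cPa => ca
Steps: 2


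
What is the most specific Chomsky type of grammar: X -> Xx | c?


Left-linear: every RHS is a terminal or one nonterminal followed by a terminal
Classification: Type 3 (Regular)


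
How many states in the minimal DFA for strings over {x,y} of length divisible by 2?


Track length mod 2: states 0..1, accept at 0
Minimal DFA: 2 states


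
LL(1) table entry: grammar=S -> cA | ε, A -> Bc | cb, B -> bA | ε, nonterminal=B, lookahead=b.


For [B, b]: 'b' ∈ FIRST(bA)
Entry: B -> bA


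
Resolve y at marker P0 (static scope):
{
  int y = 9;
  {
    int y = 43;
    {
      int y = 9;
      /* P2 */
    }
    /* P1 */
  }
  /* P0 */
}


y declared in the same block as P0
y = 9


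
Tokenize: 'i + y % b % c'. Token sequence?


Scan left to right, longest-match per lexeme
Tokens: ID(i), OP(+), ID(y), OP(%), ID(b), OP(%), ID(c)


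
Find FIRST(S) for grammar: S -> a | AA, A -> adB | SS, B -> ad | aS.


Per alternative of S: FIRST(a) = {a}; FIRST(AA) = {a}
FIRST(S) = {a}


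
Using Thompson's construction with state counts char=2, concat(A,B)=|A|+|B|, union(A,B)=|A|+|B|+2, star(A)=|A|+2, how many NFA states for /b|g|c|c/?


Syntax tree has 4 char leaf(s), 3 union(s), 0 star(s)
chars contribute 4×2 = 8; each union adds +2; each star adds +2
Total: 8 + 6 + 0 = 14 states


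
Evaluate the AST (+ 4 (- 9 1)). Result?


Evaluate inner: (- 9 1) = 8
Evaluate root: (+ 4 8) = 12
Result: 12


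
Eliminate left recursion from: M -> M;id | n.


Left-recursive alternatives: M;id; non-recursive: n
Introduce M': M -> nM', M' -> ;idM' | ε


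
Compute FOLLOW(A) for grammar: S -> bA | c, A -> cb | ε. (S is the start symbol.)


$ ∈ FOLLOW(S). For each A -> αBβ: add FIRST(β)\{ε} to FOLLOW(B); if β nullable, add FOLLOW(A).
FOLLOW(A) = {$}


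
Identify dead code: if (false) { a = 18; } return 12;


condition is constant false, so the whole block is unreachable
Dead: 'if (false) { a = 18; }'


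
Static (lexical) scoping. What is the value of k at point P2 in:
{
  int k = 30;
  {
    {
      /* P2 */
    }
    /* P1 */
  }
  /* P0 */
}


P2's block does not declare k; resolves to the enclosing declaration at depth 0
k = 30


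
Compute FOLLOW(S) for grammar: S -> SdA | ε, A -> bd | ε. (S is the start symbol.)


$ ∈ FOLLOW(S). For each A -> αBβ: add FIRST(β)\{ε} to FOLLOW(B); if β nullable, add FOLLOW(A).
FOLLOW(S) = {$, d}


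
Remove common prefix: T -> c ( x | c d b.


Common prefix: 'c'
Factored: T -> c T', T' -> ( x | d b


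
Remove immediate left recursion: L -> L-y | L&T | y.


Left-recursive alternatives: L-y, L&T; non-recursive: y
Introduce L': L -> yL', L' -> -yL' | &TL' | ε


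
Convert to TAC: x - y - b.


Break into single-operator statements:
t1 = x - y
t2 = t1 - b


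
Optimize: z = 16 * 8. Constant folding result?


16 * 8 = 128 at compile time
Optimized: z = 128


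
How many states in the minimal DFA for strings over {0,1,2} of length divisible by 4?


Track length mod 4: states 0..3, accept at 0
Minimal DFA: 4 states


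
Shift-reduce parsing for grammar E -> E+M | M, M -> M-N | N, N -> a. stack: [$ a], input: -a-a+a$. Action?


'a' on top is the handle for N -> a
Action: reduce (N -> a)


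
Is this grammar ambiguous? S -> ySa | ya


balanced y^n…a^n: each string has a unique parse
Unambiguous


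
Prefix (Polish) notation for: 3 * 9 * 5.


left-to-right (same/higher precedence on left): tree is (* (* 3 9) 5)
Prefix: * * 3 9 5


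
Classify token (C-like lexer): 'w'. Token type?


Pattern: letter/underscore followed by alphanumerics, not a keyword
Type: IDENTIFIER


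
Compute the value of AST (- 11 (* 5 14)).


Evaluate inner: (* 5 14) = 70
Evaluate root: (- 11 70) = -59
Result: -59


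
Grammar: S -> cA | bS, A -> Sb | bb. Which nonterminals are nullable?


A nonterminal is nullable iff some alternative derives ε (directly, or every symbol in it is nullable)
Nullable: {}


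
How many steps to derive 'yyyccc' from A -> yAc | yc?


Derivation: A => yAc => yyAcc => yyyccc
Steps: 3


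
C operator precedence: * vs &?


'*' is multiplicative (level 10); '&' is bitwise AND (level 5)
Higher level binds tighter
'*' has higher precedence than '&'


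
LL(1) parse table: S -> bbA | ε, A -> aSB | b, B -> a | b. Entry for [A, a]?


For [A, a]: 'a' ∈ FIRST(aSB)
Entry: A -> aSB


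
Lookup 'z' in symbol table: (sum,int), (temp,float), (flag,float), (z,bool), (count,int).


Lookup 'z' → type bool


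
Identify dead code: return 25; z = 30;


statement follows a return and is unreachable
Dead: 'z = 30'


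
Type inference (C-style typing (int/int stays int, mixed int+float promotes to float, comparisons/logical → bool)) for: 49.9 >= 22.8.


Operand types: float >= float
Rule: comparison yields bool
Result type: bool


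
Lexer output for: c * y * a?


Scan left to right, longest-match per lexeme
Tokens: ID(c), OP(*), ID(y), OP(*), ID(a)


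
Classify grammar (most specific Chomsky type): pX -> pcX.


LHS has context (more than one symbol) and |LHS| ≤ |RHS|
Classification: Type 1 (Context-Sensitive)


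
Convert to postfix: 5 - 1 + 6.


Left to right (same or higher precedence on left)
Postfix: 5 1 - 6 +


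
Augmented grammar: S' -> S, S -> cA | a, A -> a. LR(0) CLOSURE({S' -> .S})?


Start: S' -> .S
For each item with dot before a nonterminal B, add B -> .γ for every B-production
Closure: [S' -> .S, S -> .cA, S -> .a]


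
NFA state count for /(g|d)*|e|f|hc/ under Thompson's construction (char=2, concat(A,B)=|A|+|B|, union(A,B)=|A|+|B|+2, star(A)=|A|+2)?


Syntax tree has 6 char leaf(s), 4 union(s), 1 star(s)
chars contribute 6×2 = 12; each union adds +2; each star adds +2
Total: 12 + 8 + 2 = 22 states


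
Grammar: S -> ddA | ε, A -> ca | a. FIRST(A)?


Per alternative of A: FIRST(ca) = {c}; FIRST(a) = {a}
FIRST(A) = {a, c}


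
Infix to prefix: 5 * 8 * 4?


left-to-right (same/higher precedence on left): tree is (* (* 5 8) 4)
Prefix: * * 5 8 4


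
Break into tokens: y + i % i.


Scan left to right, longest-match per lexeme
Tokens: ID(y), OP(+), ID(i), OP(%), ID(i)


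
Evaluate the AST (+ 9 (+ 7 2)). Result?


Evaluate inner: (+ 7 2) = 9
Evaluate root: (+ 9 9) = 18
Result: 18


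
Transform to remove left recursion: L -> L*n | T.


Left-recursive alternatives: L*n; non-recursive: T
Introduce L': L -> TL', L' -> *nL' | ε


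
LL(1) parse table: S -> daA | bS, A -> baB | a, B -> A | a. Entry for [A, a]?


For [A, a]: 'a' ∈ FIRST(a)
Entry: A -> a


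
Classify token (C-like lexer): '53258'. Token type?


Pattern: digits only
Type: INTEGER_LITERAL


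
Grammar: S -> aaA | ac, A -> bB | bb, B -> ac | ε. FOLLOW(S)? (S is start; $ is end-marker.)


$ ∈ FOLLOW(S). For each A -> αBβ: add FIRST(β)\{ε} to FOLLOW(B); if β nullable, add FOLLOW(A).
FOLLOW(S) = {$}


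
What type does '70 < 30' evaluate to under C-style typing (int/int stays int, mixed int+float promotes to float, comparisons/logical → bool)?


Operand types: int < int
Rule: comparison yields bool
Result type: bool


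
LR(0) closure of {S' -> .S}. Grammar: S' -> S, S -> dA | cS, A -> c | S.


Start: S' -> .S
For each item with dot before a nonterminal B, add B -> .γ for every B-production
Closure: [S' -> .S, S -> .dA, S -> .cS]


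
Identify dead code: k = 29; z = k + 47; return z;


k is read by z's definition; z is returned
No dead code


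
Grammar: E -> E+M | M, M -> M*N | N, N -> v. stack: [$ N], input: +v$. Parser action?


'N' (not preceded by M*) is the handle for M -> N
Action: reduce (M -> N)


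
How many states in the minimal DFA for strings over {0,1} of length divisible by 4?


Track length mod 4: states 0..3, accept at 0
Minimal DFA: 4 states


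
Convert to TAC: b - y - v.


Break into single-operator statements:
t1 = b - y
t2 = t1 - v


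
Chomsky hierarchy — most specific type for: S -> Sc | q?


Left-linear: every RHS is a terminal or one nonterminal followed by a terminal
Classification: Type 3 (Regular)


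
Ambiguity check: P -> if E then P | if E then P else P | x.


dangling else: 'if E then if E then x else x' parses two ways
Ambiguous


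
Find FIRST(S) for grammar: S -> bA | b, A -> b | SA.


Per alternative of S: FIRST(bA) = {b}; FIRST(b) = {b}
FIRST(S) = {b}


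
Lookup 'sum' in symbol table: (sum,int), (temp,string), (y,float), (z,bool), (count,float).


Lookup 'sum' → type int


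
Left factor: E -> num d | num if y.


Common prefix: 'num'
Factored: E -> num E', E' -> d | if y


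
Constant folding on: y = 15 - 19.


15 - 19 = -4 at compile time
Optimized: y = -4


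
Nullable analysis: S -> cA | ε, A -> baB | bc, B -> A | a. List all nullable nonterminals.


A nonterminal is nullable iff some alternative derives ε (directly, or every symbol in it is nullable)
Nullable: {S}


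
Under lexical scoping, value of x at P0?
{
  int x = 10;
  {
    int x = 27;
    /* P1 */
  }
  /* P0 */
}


x declared in the same block as P0
x = 10


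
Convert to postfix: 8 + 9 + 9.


Left to right (same or higher precedence on left)
Postfix: 8 9 + 9 +


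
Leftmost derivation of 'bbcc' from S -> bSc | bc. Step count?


Derivation: S => bSc => bbcc
Steps: 2


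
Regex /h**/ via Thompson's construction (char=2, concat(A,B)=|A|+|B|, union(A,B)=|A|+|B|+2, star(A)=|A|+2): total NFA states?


Syntax tree has 1 char leaf(s), 0 union(s), 2 star(s)
chars contribute 1×2 = 2; each union adds +2; each star adds +2
Total: 2 + 0 + 4 = 6 states


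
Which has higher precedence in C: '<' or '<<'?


'<<' is shift (level 8); '<' is relational (level 7)
Higher level binds tighter
'<<' has higher precedence than '<'


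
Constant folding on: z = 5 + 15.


5 + 15 = 20 at compile time
Optimized: z = 20


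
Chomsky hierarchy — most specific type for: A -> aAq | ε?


Single nonterminal LHS, but a^n q^n is not regular
Classification: Type 2 (Context-Free)


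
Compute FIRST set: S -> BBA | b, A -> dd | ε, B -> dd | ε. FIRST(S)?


Per alternative of S: FIRST(BBA) = {d, ε}; FIRST(b) = {b}
FIRST(S) = {b, d, ε}


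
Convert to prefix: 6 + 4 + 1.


left-to-right (same/higher precedence on left): tree is (+ (+ 6 4) 1)
Prefix: + + 6 4 1


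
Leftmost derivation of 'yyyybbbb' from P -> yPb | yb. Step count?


Derivation: P => yPb => yyPbb => yyyPbbb => yyyybbbb
Steps: 4


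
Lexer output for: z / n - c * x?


Scan left to right, longest-match per lexeme
Tokens: ID(z), OP(/), ID(n), OP(-), ID(c), OP(*), ID(x)


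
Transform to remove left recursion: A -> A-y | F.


Left-recursive alternatives: A-y; non-recursive: F
Introduce A': A -> FA', A' -> -yA' | ε


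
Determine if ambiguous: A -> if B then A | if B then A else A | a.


dangling else: 'if B then if B then a else a' parses two ways
Ambiguous


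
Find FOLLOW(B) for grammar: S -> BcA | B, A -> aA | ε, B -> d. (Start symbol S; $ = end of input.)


$ ∈ FOLLOW(S). For each A -> αBβ: add FIRST(β)\{ε} to FOLLOW(B); if β nullable, add FOLLOW(A).
FOLLOW(B) = {$, c}


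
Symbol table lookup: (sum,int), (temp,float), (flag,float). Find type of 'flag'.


Lookup 'flag' → type float


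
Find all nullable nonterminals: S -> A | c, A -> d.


A nonterminal is nullable iff some alternative derives ε (directly, or every symbol in it is nullable)
Nullable: {}


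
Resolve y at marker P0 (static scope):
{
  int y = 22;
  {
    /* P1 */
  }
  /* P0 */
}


y declared in the same block as P0
y = 22


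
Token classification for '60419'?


Pattern: digits only
Type: INTEGER_LITERAL


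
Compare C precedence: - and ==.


'-' is additive (level 9); '==' is equality (level 6)
Higher level binds tighter
'-' has higher precedence than '=='


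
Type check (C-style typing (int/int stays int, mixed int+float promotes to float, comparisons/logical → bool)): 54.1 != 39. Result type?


Operand types: float != int
Rule: comparison yields bool
Result type: bool


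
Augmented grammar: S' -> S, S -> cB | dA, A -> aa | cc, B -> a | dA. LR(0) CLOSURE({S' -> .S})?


Start: S' -> .S
For each item with dot before a nonterminal B, add B -> .γ for every B-production
Closure: [S' -> .S, S -> .cB, S -> .dA]


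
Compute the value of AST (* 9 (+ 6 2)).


Evaluate inner: (+ 6 2) = 8
Evaluate root: (* 9 8) = 72
Result: 72


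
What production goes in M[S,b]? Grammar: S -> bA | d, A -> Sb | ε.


For [S, b]: 'b' ∈ FIRST(bA)
Entry: S -> bA


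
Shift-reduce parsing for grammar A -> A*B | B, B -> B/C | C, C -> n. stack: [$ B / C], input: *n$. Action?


handle 'B/C' on top
Action: reduce (B -> B/C)


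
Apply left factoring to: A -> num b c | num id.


Common prefix: 'num'
Factored: A -> num A', A' -> b c | id


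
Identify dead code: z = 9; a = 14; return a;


z is assigned but never read
Dead: 'z = 9'


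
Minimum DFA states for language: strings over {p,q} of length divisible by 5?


Track length mod 5: states 0..4, accept at 0
Minimal DFA: 5 states


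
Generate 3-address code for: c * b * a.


Break into single-operator statements:
t1 = c * b
t2 = t1 * a


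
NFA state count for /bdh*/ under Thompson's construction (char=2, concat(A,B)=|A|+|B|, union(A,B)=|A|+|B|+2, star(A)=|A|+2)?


Syntax tree has 3 char leaf(s), 0 union(s), 1 star(s)
chars contribute 3×2 = 6; each union adds +2; each star adds +2
Total: 6 + 0 + 2 = 8 states
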